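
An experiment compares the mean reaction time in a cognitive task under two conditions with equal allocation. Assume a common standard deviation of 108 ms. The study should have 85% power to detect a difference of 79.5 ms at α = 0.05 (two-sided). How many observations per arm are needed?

For two equal groups, n per group = 2·((z_{α/2} + z_β)·σ/δ)².
z_{α/2} = 1.960; z_β = 1.036 (power 85%).
n = 2 × (2.996 × 108 / 79.5)² = 2 × 16.57 = 33.14
Round up: n = 34 per group.

34 per group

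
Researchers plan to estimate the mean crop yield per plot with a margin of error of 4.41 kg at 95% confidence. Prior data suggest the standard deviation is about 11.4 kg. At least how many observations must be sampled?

26

For a mean, the margin of error is E = z·σ/√n, so n = (zσ/E)².
At 95% confidence, z = 1.960.
n = (1.960 × 11.4 / 4.41)² = 25.67
Round up: n = 26.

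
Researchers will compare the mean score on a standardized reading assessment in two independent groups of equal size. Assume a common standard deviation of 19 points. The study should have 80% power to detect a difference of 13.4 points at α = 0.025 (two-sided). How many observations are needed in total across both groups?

78 total

For two equal groups, n per group = 2·((z_{α/2} + z_β)·σ/δ)².
z_{α/2} = 2.241; z_β = 0.842 (power 80%).
n = 2 × (3.083 × 19 / 13.4)² = 2 × 19.11 = 38.22
Round up: n = 39 per group.
Total across both groups: 2 × 39 = 78.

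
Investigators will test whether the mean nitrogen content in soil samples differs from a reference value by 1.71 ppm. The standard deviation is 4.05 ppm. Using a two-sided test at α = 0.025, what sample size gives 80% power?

n = 54

For a one-sample z-test, n = ((z_{α/2} + z_β)·σ/δ)².
z_{α/2} = 2.241 (two-sided α = 0.025); z_β = 0.842 (power 80% → β = 0.2).
n = (3.083 × 4.05 / 1.71)² = 53.32
Round up: n = 54.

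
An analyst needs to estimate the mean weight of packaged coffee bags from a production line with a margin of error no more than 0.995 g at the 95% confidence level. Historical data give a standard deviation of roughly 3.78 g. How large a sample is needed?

For a mean, the margin of error is E = z·σ/√n, so n = (zσ/E)².
At 95% confidence, z = 1.960.
n = (1.960 × 3.78 / 0.995)² = 55.44
Round up: n = 56.

56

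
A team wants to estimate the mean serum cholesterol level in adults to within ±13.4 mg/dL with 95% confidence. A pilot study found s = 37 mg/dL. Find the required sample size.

For a mean, the margin of error is E = z·σ/√n, so n = (zσ/E)².
At 95% confidence, z = 1.960.
n = (1.960 × 37 / 13.4)² = 29.29
Round up: n = 30.

30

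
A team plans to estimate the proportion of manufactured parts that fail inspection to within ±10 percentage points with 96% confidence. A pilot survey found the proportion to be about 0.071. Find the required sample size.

28

For a proportion with margin E = 0.1 at 96% confidence, z = 2.054.
n = p̂(1−p̂)(z/E)² = 0.071 × 0.929 × (2.054/0.1)² = 27.83
Round up: n = 28.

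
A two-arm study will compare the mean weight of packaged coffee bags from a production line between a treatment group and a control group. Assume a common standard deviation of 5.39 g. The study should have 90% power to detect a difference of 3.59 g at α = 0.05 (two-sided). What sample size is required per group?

For two equal groups, n per group = 2·((z_{α/2} + z_β)·σ/δ)².
z_{α/2} = 1.960; z_β = 1.282 (power 90%).
n = 2 × (3.242 × 5.39 / 3.59)² = 2 × 23.69 = 47.38
Round up: n = 48 per group.

48 per group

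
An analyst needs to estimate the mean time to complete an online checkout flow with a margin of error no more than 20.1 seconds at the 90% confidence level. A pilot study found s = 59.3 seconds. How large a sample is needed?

For a mean, the margin of error is E = z·σ/√n, so n = (zσ/E)².
At 90% confidence, z = 1.645.
n = (1.645 × 59.3 / 20.1)² = 23.55
Round up: n = 24.

24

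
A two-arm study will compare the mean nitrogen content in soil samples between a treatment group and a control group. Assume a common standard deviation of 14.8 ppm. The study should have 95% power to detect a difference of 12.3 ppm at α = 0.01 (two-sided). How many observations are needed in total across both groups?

For two equal groups, n per group = 2·((z_{α/2} + z_β)·σ/δ)².
z_{α/2} = 2.576; z_β = 1.645 (power 95%).
n = 2 × (4.221 × 14.8 / 12.3)² = 2 × 25.80 = 51.60
Round up: n = 52 per group.
Total across both groups: 2 × 52 = 104.

104 total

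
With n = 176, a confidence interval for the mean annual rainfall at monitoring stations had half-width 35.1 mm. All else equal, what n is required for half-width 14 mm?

n = 1107

Margin of error scales as 1/√n, so n₂ = n₁·(E₁/E₂)².
n₂ = 176 × (35.1/14)² = 176 × 6.286 = 1106.34
Round up: n₂ = 1107.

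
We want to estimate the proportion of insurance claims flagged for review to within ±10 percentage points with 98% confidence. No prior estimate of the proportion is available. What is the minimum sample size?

136

For a proportion with margin E = 0.1 at 98% confidence, z = 2.326.
With no prior estimate, use p = 0.5, which maximizes p(1−p) at 0.25.
n = 0.25 × (z/E)² = 0.25 × (2.326/0.1)² = 135.26
Round up: n = 136.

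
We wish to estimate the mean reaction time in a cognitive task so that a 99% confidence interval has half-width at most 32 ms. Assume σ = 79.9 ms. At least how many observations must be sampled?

For a mean, the margin of error is E = z·σ/√n, so n = (zσ/E)².
At 99% confidence, z = 2.576.
n = (2.576 × 79.9 / 32)² = 41.37
Round up: n = 42.

42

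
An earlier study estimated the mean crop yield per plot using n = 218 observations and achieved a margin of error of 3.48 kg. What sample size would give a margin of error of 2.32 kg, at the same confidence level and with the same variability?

491

Margin of error scales as 1/√n, so n₂ = n₁·(E₁/E₂)².
n₂ = 218 × (3.48/2.32)² = 218 × 2.25 = 490.50
Round up: n₂ = 491.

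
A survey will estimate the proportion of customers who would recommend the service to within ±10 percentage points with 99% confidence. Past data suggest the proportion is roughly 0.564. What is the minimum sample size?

164

For a proportion with margin E = 0.1 at 99% confidence, z = 2.576.
n = p̂(1−p̂)(z/E)² = 0.564 × 0.436 × (2.576/0.1)² = 163.18
Round up: n = 164.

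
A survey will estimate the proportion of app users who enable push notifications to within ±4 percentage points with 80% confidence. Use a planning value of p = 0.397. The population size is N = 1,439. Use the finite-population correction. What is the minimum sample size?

For a proportion with margin E = 0.04 at 80% confidence, z = 1.282.
n = p̂(1−p̂)(z/E)² = 0.397 × 0.603 × (1.282/0.04)² = 245.90 — call this n₀.
Finite-population correction with N = 1,439: n = n₀ / (1 + (n₀−1)/N) = 245.90 / 1.17 = 210.17
Round up: n = 211.

211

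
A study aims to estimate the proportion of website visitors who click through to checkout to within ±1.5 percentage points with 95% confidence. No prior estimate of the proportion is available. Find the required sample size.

n = 4269

For a proportion with margin E = 0.015 at 95% confidence, z = 1.960.
With no prior estimate, use p = 0.5, which maximizes p(1−p) at 0.25.
n = 0.25 × (z/E)² = 0.25 × (1.960/0.015)² = 4268.44
Round up: n = 4269.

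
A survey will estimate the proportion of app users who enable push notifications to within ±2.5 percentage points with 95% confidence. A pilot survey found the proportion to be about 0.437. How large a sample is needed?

1513

For a proportion with margin E = 0.025 at 95% confidence, z = 1.960.
n = p̂(1−p̂)(z/E)² = 0.437 × 0.563 × (1.960/0.025)² = 1512.24
Round up: n = 1513.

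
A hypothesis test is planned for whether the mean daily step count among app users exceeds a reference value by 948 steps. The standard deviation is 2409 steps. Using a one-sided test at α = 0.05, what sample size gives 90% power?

For a one-sample z-test, n = ((z_α + z_β)·σ/δ)².
z_α = 1.645 (one-sided α = 0.05); z_β = 1.282 (power 90% → β = 0.1).
n = (2.927 × 2409 / 948)² = 55.32
Round up: n = 56.

56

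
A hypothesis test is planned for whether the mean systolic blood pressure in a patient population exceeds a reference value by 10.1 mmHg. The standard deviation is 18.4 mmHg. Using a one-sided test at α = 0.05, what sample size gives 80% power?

For a one-sample z-test, n = ((z_α + z_β)·σ/δ)².
z_α = 1.645 (one-sided α = 0.05); z_β = 0.842 (power 80% → β = 0.2).
n = (2.487 × 18.4 / 10.1)² = 20.53
Round up: n = 21.

n = 21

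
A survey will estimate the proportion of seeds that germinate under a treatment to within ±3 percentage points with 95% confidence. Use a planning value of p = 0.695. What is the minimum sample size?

n = 905

For a proportion with margin E = 0.03 at 95% confidence, z = 1.960.
n = p̂(1−p̂)(z/E)² = 0.695 × 0.305 × (1.960/0.03)² = 904.80
Round up: n = 905.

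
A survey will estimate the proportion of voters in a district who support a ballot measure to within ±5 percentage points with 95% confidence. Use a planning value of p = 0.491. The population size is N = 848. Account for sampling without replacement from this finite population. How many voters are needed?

n = 265

For a proportion with margin E = 0.05 at 95% confidence, z = 1.960.
n = p̂(1−p̂)(z/E)² = 0.491 × 0.509 × (1.960/0.05)² = 384.04 — call this n₀.
Finite-population correction with N = 848: n = n₀ / (1 + (n₀−1)/N) = 384.04 / 1.452 = 264.49
Round up: n = 265.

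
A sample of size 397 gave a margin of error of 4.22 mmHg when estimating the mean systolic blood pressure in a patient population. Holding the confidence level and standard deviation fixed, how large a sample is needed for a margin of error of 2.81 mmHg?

Margin of error scales as 1/√n, so n₂ = n₁·(E₁/E₂)².
n₂ = 397 × (4.22/2.81)² = 397 × 2.255 = 895.24
Round up: n₂ = 896.

n = 896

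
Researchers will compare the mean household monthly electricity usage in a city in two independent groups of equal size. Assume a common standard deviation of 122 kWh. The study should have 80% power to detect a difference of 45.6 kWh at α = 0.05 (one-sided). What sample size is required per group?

For two equal groups, n per group = 2·((z_α + z_β)·σ/δ)².
z_α = 1.645; z_β = 0.842 (power 80%).
n = 2 × (2.487 × 122 / 45.6)² = 2 × 44.27 = 88.54
Round up: n = 89 per group.

89 per group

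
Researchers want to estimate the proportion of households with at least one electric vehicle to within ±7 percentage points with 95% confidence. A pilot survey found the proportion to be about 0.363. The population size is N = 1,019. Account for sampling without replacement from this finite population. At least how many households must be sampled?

n = 155

For a proportion with margin E = 0.07 at 95% confidence, z = 1.960.
n = p̂(1−p̂)(z/E)² = 0.363 × 0.637 × (1.960/0.07)² = 181.29 — call this n₀.
Finite-population correction with N = 1,019: n = n₀ / (1 + (n₀−1)/N) = 181.29 / 1.177 = 154.03
Round up: n = 155.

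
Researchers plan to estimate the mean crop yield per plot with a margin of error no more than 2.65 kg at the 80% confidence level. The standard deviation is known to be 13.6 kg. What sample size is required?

44

For a mean, the margin of error is E = z·σ/√n, so n = (zσ/E)².
At 80% confidence, z = 1.282.
n = (1.282 × 13.6 / 2.65)² = 43.29
Round up: n = 44.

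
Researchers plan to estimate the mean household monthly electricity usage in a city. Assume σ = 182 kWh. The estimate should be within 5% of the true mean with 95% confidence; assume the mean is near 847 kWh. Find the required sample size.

n = 71

For a mean, the margin of error is E = z·σ/√n, so n = (zσ/E)².
At 95% confidence, z = 1.960.
E = 5% of 847 = 42.35 kWh.
n = (1.960 × 182 / 42.35)² = 70.95
Round up: n = 71.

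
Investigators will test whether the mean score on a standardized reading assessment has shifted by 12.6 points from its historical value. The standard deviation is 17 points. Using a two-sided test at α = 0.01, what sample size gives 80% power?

22

For a one-sample z-test, n = ((z_{α/2} + z_β)·σ/δ)².
z_{α/2} = 2.576 (two-sided α = 0.01); z_β = 0.842 (power 80% → β = 0.2).
n = (3.418 × 17 / 12.6)² = 21.27
Round up: n = 22.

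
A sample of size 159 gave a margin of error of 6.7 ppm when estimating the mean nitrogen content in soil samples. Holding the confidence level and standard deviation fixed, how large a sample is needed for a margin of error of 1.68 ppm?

Margin of error scales as 1/√n, so n₂ = n₁·(E₁/E₂)².
n₂ = 159 × (6.7/1.68)² = 159 × 15.9 = 2528.10
Round up: n₂ = 2529.

n = 2529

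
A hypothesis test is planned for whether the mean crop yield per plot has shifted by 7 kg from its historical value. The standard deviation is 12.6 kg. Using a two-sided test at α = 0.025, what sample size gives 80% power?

For a one-sample z-test, n = ((z_{α/2} + z_β)·σ/δ)².
z_{α/2} = 2.241 (two-sided α = 0.025); z_β = 0.842 (power 80% → β = 0.2).
n = (3.083 × 12.6 / 7)² = 30.80
Round up: n = 31.

31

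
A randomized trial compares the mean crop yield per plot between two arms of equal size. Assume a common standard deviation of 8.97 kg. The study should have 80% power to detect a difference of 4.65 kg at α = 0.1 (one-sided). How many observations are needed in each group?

For two equal groups, n per group = 2·((z_α + z_β)·σ/δ)².
z_α = 1.282; z_β = 0.842 (power 80%).
n = 2 × (2.124 × 8.97 / 4.65)² = 2 × 16.79 = 33.58
Round up: n = 34 per group.

34 per group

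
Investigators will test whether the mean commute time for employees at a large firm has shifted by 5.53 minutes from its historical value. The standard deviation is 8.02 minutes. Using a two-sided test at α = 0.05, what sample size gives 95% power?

For a one-sample z-test, n = ((z_{α/2} + z_β)·σ/δ)².
z_{α/2} = 1.960 (two-sided α = 0.05); z_β = 1.645 (power 95% → β = 0.05).
n = (3.605 × 8.02 / 5.53)² = 27.33
Round up: n = 28.

28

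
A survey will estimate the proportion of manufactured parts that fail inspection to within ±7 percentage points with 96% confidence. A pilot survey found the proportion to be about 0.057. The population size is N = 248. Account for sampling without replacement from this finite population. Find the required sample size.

For a proportion with margin E = 0.07 at 96% confidence, z = 2.054.
n = p̂(1−p̂)(z/E)² = 0.057 × 0.943 × (2.054/0.07)² = 46.28 — call this n₀.
Finite-population correction with N = 248: n = n₀ / (1 + (n₀−1)/N) = 46.28 / 1.183 = 39.12
Round up: n = 40.

40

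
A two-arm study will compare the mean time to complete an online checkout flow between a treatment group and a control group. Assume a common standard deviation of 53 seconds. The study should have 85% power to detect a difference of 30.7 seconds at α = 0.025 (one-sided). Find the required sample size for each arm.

For two equal groups, n per group = 2·((z_α + z_β)·σ/δ)².
z_α = 1.960; z_β = 1.036 (power 85%).
n = 2 × (2.996 × 53 / 30.7)² = 2 × 26.75 = 53.50
Round up: n = 54 per group.

54 per group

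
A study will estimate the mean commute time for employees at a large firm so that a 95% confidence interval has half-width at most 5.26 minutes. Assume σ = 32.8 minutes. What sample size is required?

n = 150

For a mean, the margin of error is E = z·σ/√n, so n = (zσ/E)².
At 95% confidence, z = 1.960.
n = (1.960 × 32.8 / 5.26)² = 149.38
Round up: n = 150.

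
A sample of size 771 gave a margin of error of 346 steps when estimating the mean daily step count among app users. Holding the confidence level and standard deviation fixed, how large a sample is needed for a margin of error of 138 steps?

Margin of error scales as 1/√n, so n₂ = n₁·(E₁/E₂)².
n₂ = 771 × (346/138)² = 771 × 6.286 = 4846.51
Round up: n₂ = 4847.

4847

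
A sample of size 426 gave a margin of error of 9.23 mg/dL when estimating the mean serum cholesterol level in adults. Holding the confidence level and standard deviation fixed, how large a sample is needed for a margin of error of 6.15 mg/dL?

Margin of error scales as 1/√n, so n₂ = n₁·(E₁/E₂)².
n₂ = 426 × (9.23/6.15)² = 426 × 2.252 = 959.35
Round up: n₂ = 960.

960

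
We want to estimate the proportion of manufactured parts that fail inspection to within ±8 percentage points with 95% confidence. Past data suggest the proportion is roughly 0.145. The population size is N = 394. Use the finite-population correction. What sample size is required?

n = 63

For a proportion with margin E = 0.08 at 95% confidence, z = 1.960.
n = p̂(1−p̂)(z/E)² = 0.145 × 0.855 × (1.960/0.08)² = 74.42 — call this n₀.
Finite-population correction with N = 394: n = n₀ / (1 + (n₀−1)/N) = 74.42 / 1.186 = 62.75
Round up: n = 63.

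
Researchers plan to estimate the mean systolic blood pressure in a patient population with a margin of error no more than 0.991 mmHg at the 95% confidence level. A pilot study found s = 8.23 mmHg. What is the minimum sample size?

For a mean, the margin of error is E = z·σ/√n, so n = (zσ/E)².
At 95% confidence, z = 1.960.
n = (1.960 × 8.23 / 0.991)² = 264.95
Round up: n = 265.

265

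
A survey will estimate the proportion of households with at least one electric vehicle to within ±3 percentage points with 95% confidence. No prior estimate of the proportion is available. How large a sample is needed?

1068

For a proportion with margin E = 0.03 at 95% confidence, z = 1.960.
With no prior estimate, use p = 0.5, which maximizes p(1−p) at 0.25.
n = 0.25 × (z/E)² = 0.25 × (1.960/0.03)² = 1067.11
Round up: n = 1068.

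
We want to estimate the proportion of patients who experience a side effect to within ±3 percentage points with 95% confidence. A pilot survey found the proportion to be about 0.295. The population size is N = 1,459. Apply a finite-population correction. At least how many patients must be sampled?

For a proportion with margin E = 0.03 at 95% confidence, z = 1.960.
n = p̂(1−p̂)(z/E)² = 0.295 × 0.705 × (1.960/0.03)² = 887.73 — call this n₀.
Finite-population correction with N = 1,459: n = n₀ / (1 + (n₀−1)/N) = 887.73 / 1.608 = 552.07
Round up: n = 553.

n = 553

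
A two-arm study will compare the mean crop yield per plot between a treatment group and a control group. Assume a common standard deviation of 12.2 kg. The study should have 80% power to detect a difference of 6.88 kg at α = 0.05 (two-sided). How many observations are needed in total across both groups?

For two equal groups, n per group = 2·((z_{α/2} + z_β)·σ/δ)².
z_{α/2} = 1.960; z_β = 0.842 (power 80%).
n = 2 × (2.802 × 12.2 / 6.88)² = 2 × 24.69 = 49.38
Round up: n = 50 per group.
Total across both groups: 2 × 50 = 100.

100 total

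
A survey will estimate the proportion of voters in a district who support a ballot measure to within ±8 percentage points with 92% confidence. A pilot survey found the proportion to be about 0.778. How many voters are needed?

83

For a proportion with margin E = 0.08 at 92% confidence, z = 1.751.
n = p̂(1−p̂)(z/E)² = 0.778 × 0.222 × (1.751/0.08)² = 82.74
Round up: n = 83.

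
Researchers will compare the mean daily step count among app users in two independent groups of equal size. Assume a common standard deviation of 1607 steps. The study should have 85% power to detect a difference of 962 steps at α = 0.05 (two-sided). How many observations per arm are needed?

51 per group

For two equal groups, n per group = 2·((z_{α/2} + z_β)·σ/δ)².
z_{α/2} = 1.960; z_β = 1.036 (power 85%).
n = 2 × (2.996 × 1607 / 962)² = 2 × 25.05 = 50.10
Round up: n = 51 per group.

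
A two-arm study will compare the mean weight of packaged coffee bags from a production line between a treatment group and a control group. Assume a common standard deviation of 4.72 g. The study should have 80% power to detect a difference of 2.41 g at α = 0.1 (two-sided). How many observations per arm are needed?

48 per group

For two equal groups, n per group = 2·((z_{α/2} + z_β)·σ/δ)².
z_{α/2} = 1.645; z_β = 0.842 (power 80%).
n = 2 × (2.487 × 4.72 / 2.41)² = 2 × 23.72 = 47.44
Round up: n = 48 per group.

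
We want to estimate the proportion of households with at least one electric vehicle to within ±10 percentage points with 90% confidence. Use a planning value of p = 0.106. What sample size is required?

For a proportion with margin E = 0.1 at 90% confidence, z = 1.645.
n = p̂(1−p̂)(z/E)² = 0.106 × 0.894 × (1.645/0.1)² = 25.64
Round up: n = 26.

26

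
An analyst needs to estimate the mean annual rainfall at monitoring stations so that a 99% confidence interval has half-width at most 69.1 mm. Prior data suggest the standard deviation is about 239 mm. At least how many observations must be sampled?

80

For a mean, the margin of error is E = z·σ/√n, so n = (zσ/E)².
At 99% confidence, z = 2.576.
n = (2.576 × 239 / 69.1)² = 79.38
Round up: n = 80.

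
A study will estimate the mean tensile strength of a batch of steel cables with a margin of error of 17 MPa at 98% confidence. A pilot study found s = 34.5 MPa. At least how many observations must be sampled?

For a mean, the margin of error is E = z·σ/√n, so n = (zσ/E)².
At 98% confidence, z = 2.326.
n = (2.326 × 34.5 / 17)² = 22.28
Round up: n = 23.

23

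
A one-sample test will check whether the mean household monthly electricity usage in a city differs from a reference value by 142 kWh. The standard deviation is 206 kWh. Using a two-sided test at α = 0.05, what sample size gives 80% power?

For a one-sample z-test, n = ((z_{α/2} + z_β)·σ/δ)².
z_{α/2} = 1.960 (two-sided α = 0.05); z_β = 0.842 (power 80% → β = 0.2).
n = (2.802 × 206 / 142)² = 16.52
Round up: n = 17.

17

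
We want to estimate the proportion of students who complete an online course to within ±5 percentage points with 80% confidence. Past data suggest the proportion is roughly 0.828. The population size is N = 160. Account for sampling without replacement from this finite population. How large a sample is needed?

n = 60

For a proportion with margin E = 0.05 at 80% confidence, z = 1.282.
n = p̂(1−p̂)(z/E)² = 0.828 × 0.172 × (1.282/0.05)² = 93.63 — call this n₀.
Finite-population correction with N = 160: n = n₀ / (1 + (n₀−1)/N) = 93.63 / 1.579 = 59.30
Round up: n = 60.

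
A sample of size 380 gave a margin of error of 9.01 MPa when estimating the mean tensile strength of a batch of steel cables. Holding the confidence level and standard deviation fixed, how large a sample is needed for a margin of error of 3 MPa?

Margin of error scales as 1/√n, so n₂ = n₁·(E₁/E₂)².
n₂ = 380 × (9.01/3)² = 380 × 9.02 = 3427.60
Round up: n₂ = 3428.

n = 3428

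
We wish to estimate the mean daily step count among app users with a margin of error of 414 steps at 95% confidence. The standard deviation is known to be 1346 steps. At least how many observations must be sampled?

41

For a mean, the margin of error is E = z·σ/√n, so n = (zσ/E)².
At 95% confidence, z = 1.960.
n = (1.960 × 1346 / 414)² = 40.61
Round up: n = 41.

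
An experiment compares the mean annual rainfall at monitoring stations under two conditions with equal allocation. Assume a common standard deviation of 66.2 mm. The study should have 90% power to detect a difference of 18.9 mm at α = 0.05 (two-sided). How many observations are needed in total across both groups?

516 total

For two equal groups, n per group = 2·((z_{α/2} + z_β)·σ/δ)².
z_{α/2} = 1.960; z_β = 1.282 (power 90%).
n = 2 × (3.242 × 66.2 / 18.9)² = 2 × 128.95 = 257.90
Round up: n = 258 per group.
Total across both groups: 2 × 258 = 516.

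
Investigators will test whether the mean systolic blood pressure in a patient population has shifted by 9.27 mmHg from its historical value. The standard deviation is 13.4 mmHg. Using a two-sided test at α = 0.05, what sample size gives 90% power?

For a one-sample z-test, n = ((z_{α/2} + z_β)·σ/δ)².
z_{α/2} = 1.960 (two-sided α = 0.05); z_β = 1.282 (power 90% → β = 0.1).
n = (3.242 × 13.4 / 9.27)² = 21.96
Round up: n = 22.

22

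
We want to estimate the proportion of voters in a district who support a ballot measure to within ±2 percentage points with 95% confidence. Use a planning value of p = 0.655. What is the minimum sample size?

For a proportion with margin E = 0.02 at 95% confidence, z = 1.960.
n = p̂(1−p̂)(z/E)² = 0.655 × 0.345 × (1.960/0.02)² = 2170.26
Round up: n = 2171.

2171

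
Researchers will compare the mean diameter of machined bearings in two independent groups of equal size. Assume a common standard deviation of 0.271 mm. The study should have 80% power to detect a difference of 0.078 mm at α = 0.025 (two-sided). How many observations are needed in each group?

For two equal groups, n per group = 2·((z_{α/2} + z_β)·σ/δ)².
z_{α/2} = 2.241; z_β = 0.842 (power 80%).
n = 2 × (3.083 × 0.271 / 0.078)² = 2 × 114.74 = 229.48
Round up: n = 230 per group.

230 per group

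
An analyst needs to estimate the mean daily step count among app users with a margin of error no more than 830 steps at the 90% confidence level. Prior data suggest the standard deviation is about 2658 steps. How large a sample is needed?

For a mean, the margin of error is E = z·σ/√n, so n = (zσ/E)².
At 90% confidence, z = 1.645.
n = (1.645 × 2658 / 830)² = 27.75
Round up: n = 28.

n = 28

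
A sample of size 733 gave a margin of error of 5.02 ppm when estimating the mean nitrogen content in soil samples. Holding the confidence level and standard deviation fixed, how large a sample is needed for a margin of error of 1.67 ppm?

n = 6624

Margin of error scales as 1/√n, so n₂ = n₁·(E₁/E₂)².
n₂ = 733 × (5.02/1.67)² = 733 × 9.036 = 6623.39
Round up: n₂ = 6624.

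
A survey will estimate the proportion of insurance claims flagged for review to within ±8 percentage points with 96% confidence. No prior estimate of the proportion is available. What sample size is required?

165

For a proportion with margin E = 0.08 at 96% confidence, z = 2.054.
With no prior estimate, use p = 0.5, which maximizes p(1−p) at 0.25.
n = 0.25 × (z/E)² = 0.25 × (2.054/0.08)² = 164.80
Round up: n = 165.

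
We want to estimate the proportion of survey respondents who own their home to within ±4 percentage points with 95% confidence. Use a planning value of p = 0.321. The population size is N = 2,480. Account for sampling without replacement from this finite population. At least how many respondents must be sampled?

For a proportion with margin E = 0.04 at 95% confidence, z = 1.960.
n = p̂(1−p̂)(z/E)² = 0.321 × 0.679 × (1.960/0.04)² = 523.32 — call this n₀.
Finite-population correction with N = 2,480: n = n₀ / (1 + (n₀−1)/N) = 523.32 / 1.211 = 432.14
Round up: n = 433.

433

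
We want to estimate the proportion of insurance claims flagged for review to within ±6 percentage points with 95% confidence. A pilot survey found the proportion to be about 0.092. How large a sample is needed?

For a proportion with margin E = 0.06 at 95% confidence, z = 1.960.
n = p̂(1−p̂)(z/E)² = 0.092 × 0.908 × (1.960/0.06)² = 89.14
Round up: n = 90.

90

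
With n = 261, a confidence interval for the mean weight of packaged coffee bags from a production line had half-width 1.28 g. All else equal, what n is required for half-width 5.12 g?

17

Margin of error scales as 1/√n, so n₂ = n₁·(E₁/E₂)².
n₂ = 261 × (1.28/5.12)² = 261 × 0.0625 = 16.31
Round up: n₂ = 17.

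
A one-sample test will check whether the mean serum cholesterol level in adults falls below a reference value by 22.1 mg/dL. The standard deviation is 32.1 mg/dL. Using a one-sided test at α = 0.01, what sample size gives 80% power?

22

For a one-sample z-test, n = ((z_α + z_β)·σ/δ)².
z_α = 2.326 (one-sided α = 0.01); z_β = 0.842 (power 80% → β = 0.2).
n = (3.168 × 32.1 / 22.1)² = 21.17
Round up: n = 22.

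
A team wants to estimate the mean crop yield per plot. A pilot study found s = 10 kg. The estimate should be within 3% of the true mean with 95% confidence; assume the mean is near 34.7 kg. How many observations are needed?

For a mean, the margin of error is E = z·σ/√n, so n = (zσ/E)².
At 95% confidence, z = 1.960.
E = 3% of 34.7 = 1.041 kg.
n = (1.960 × 10 / 1.041)² = 354.50
Round up: n = 355.

n = 355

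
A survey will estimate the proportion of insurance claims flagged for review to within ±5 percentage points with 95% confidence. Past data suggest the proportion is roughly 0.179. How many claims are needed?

For a proportion with margin E = 0.05 at 95% confidence, z = 1.960.
n = p̂(1−p̂)(z/E)² = 0.179 × 0.821 × (1.960/0.05)² = 225.82
Round up: n = 226.

n = 226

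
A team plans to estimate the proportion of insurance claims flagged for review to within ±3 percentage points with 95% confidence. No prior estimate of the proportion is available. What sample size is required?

1068

For a proportion with margin E = 0.03 at 95% confidence, z = 1.960.
With no prior estimate, use p = 0.5, which maximizes p(1−p) at 0.25.
n = 0.25 × (z/E)² = 0.25 × (1.960/0.03)² = 1067.11
Round up: n = 1068.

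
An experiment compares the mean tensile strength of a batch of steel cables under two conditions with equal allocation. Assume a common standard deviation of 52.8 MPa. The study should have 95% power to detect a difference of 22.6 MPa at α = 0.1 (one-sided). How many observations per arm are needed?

94 per group

For two equal groups, n per group = 2·((z_α + z_β)·σ/δ)².
z_α = 1.282; z_β = 1.645 (power 95%).
n = 2 × (2.927 × 52.8 / 22.6)² = 2 × 46.76 = 93.52
Round up: n = 94 per group.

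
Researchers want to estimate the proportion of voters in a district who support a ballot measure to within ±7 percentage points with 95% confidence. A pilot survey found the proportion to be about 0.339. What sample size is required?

176

For a proportion with margin E = 0.07 at 95% confidence, z = 1.960.
n = p̂(1−p̂)(z/E)² = 0.339 × 0.661 × (1.960/0.07)² = 175.68
Round up: n = 176.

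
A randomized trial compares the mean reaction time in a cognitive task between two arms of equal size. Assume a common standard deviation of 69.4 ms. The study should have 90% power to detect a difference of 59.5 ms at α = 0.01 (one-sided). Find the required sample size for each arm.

36 per group

For two equal groups, n per group = 2·((z_α + z_β)·σ/δ)².
z_α = 2.326; z_β = 1.282 (power 90%).
n = 2 × (3.608 × 69.4 / 59.5)² = 2 × 17.71 = 35.42
Round up: n = 36 per group.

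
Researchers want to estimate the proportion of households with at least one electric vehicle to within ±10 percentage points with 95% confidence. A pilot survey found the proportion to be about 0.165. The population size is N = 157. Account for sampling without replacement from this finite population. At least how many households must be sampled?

For a proportion with margin E = 0.1 at 95% confidence, z = 1.960.
n = p̂(1−p̂)(z/E)² = 0.165 × 0.835 × (1.960/0.1)² = 52.93 — call this n₀.
Finite-population correction with N = 157: n = n₀ / (1 + (n₀−1)/N) = 52.93 / 1.331 = 39.77
Round up: n = 40.

40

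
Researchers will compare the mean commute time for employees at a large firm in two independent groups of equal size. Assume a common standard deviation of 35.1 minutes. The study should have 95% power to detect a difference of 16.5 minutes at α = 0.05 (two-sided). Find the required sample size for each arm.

For two equal groups, n per group = 2·((z_{α/2} + z_β)·σ/δ)².
z_{α/2} = 1.960; z_β = 1.645 (power 95%).
n = 2 × (3.605 × 35.1 / 16.5)² = 2 × 58.81 = 117.62
Round up: n = 118 per group.

118 per group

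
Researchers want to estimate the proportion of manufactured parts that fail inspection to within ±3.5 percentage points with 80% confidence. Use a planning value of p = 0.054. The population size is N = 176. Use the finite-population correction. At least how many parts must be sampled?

For a proportion with margin E = 0.035 at 80% confidence, z = 1.282.
n = p̂(1−p̂)(z/E)² = 0.054 × 0.946 × (1.282/0.035)² = 68.54 — call this n₀.
Finite-population correction with N = 176: n = n₀ / (1 + (n₀−1)/N) = 68.54 / 1.384 = 49.52
Round up: n = 50.

50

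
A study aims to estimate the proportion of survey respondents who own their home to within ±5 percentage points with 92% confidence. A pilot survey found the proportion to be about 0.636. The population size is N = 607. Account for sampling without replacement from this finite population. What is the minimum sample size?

For a proportion with margin E = 0.05 at 92% confidence, z = 1.751.
n = p̂(1−p̂)(z/E)² = 0.636 × 0.364 × (1.751/0.05)² = 283.92 — call this n₀.
Finite-population correction with N = 607: n = n₀ / (1 + (n₀−1)/N) = 283.92 / 1.466 = 193.67
Round up: n = 194.

n = 194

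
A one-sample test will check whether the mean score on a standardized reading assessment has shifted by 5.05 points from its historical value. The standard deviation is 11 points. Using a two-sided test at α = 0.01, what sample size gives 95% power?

For a one-sample z-test, n = ((z_{α/2} + z_β)·σ/δ)².
z_{α/2} = 2.576 (two-sided α = 0.01); z_β = 1.645 (power 95% → β = 0.05).
n = (4.221 × 11 / 5.05)² = 84.53
Round up: n = 85.

85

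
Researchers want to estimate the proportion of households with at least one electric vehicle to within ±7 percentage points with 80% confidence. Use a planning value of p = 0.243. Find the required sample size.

62

For a proportion with margin E = 0.07 at 80% confidence, z = 1.282.
n = p̂(1−p̂)(z/E)² = 0.243 × 0.757 × (1.282/0.07)² = 61.70
Round up: n = 62.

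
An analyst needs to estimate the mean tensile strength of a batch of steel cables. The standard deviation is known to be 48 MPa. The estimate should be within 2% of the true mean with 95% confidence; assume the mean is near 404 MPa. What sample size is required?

n = 136

For a mean, the margin of error is E = z·σ/√n, so n = (zσ/E)².
At 95% confidence, z = 1.960.
E = 2% of 404 = 8.08 MPa.
n = (1.960 × 48 / 8.08)² = 135.57
Round up: n = 136.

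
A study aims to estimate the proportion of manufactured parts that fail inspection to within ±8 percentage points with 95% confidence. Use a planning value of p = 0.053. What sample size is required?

For a proportion with margin E = 0.08 at 95% confidence, z = 1.960.
n = p̂(1−p̂)(z/E)² = 0.053 × 0.947 × (1.960/0.08)² = 30.13
Round up: n = 31.

31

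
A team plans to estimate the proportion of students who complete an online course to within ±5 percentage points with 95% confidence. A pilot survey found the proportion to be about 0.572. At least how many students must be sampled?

377

For a proportion with margin E = 0.05 at 95% confidence, z = 1.960.
n = p̂(1−p̂)(z/E)² = 0.572 × 0.428 × (1.960/0.05)² = 376.19
Round up: n = 377.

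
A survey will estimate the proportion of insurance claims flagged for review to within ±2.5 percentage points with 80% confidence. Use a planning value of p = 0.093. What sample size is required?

For a proportion with margin E = 0.025 at 80% confidence, z = 1.282.
n = p̂(1−p̂)(z/E)² = 0.093 × 0.907 × (1.282/0.025)² = 221.81
Round up: n = 222.

n = 222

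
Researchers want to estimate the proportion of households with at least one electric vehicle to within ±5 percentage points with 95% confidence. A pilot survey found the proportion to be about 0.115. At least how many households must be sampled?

For a proportion with margin E = 0.05 at 95% confidence, z = 1.960.
n = p̂(1−p̂)(z/E)² = 0.115 × 0.885 × (1.960/0.05)² = 156.39
Round up: n = 157.

157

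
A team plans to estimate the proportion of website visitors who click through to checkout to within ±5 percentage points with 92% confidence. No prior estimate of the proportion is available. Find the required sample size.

For a proportion with margin E = 0.05 at 92% confidence, z = 1.751.
With no prior estimate, use p = 0.5, which maximizes p(1−p) at 0.25.
n = 0.25 × (z/E)² = 0.25 × (1.751/0.05)² = 306.60
Round up: n = 307.

307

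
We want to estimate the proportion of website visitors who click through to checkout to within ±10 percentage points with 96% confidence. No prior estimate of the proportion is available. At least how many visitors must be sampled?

106

For a proportion with margin E = 0.1 at 96% confidence, z = 2.054.
With no prior estimate, use p = 0.5, which maximizes p(1−p) at 0.25.
n = 0.25 × (z/E)² = 0.25 × (2.054/0.1)² = 105.47
Round up: n = 106.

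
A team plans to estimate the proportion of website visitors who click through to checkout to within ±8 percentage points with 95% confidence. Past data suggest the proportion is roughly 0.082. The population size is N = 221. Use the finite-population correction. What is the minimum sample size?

38

For a proportion with margin E = 0.08 at 95% confidence, z = 1.960.
n = p̂(1−p̂)(z/E)² = 0.082 × 0.918 × (1.960/0.08)² = 45.18 — call this n₀.
Finite-population correction with N = 221: n = n₀ / (1 + (n₀−1)/N) = 45.18 / 1.2 = 37.65
Round up: n = 38.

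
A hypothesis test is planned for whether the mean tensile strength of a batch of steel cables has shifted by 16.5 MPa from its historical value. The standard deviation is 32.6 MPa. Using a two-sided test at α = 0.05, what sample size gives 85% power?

36

For a one-sample z-test, n = ((z_{α/2} + z_β)·σ/δ)².
z_{α/2} = 1.960 (two-sided α = 0.05); z_β = 1.036 (power 85% → β = 0.15).
n = (2.996 × 32.6 / 16.5)² = 35.04
Round up: n = 36.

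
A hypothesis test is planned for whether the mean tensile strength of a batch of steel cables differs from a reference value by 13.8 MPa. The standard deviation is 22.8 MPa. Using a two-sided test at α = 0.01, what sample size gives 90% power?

For a one-sample z-test, n = ((z_{α/2} + z_β)·σ/δ)².
z_{α/2} = 2.576 (two-sided α = 0.01); z_β = 1.282 (power 90% → β = 0.1).
n = (3.858 × 22.8 / 13.8)² = 40.63
Round up: n = 41.

n = 41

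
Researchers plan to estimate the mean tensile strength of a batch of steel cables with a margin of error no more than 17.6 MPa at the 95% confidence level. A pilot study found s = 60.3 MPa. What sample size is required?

n = 46

For a mean, the margin of error is E = z·σ/√n, so n = (zσ/E)².
At 95% confidence, z = 1.960.
n = (1.960 × 60.3 / 17.6)² = 45.09
Round up: n = 46.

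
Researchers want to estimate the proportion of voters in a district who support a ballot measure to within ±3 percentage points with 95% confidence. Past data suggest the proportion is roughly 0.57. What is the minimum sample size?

n = 1047

For a proportion with margin E = 0.03 at 95% confidence, z = 1.960.
n = p̂(1−p̂)(z/E)² = 0.57 × 0.43 × (1.960/0.03)² = 1046.20
Round up: n = 1047.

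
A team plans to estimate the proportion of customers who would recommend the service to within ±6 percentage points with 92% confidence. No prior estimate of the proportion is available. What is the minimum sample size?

213

For a proportion with margin E = 0.06 at 92% confidence, z = 1.751.
With no prior estimate, use p = 0.5, which maximizes p(1−p) at 0.25.
n = 0.25 × (z/E)² = 0.25 × (1.751/0.06)² = 212.92
Round up: n = 213.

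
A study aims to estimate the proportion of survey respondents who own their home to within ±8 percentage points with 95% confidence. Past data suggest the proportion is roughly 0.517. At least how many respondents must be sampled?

For a proportion with margin E = 0.08 at 95% confidence, z = 1.960.
n = p̂(1−p̂)(z/E)² = 0.517 × 0.483 × (1.960/0.08)² = 149.89
Round up: n = 150.

150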